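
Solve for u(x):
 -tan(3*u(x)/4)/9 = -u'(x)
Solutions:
 u(x) = -4*asin(C1*exp(x/12))/3 + 4*pi/3
 u(x) = 4*asin(C1*exp(x/12))/3


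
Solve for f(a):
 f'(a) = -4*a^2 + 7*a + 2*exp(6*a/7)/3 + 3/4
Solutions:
 f(a) = C1 - 4*a^3/3 + 7*a^2/2 + 3*a/4 + 7*exp(6*a/7)/9


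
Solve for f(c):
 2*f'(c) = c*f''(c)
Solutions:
 f(c) = C1 + C2*c^3


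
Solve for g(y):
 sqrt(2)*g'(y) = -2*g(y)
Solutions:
 g(y) = C1*exp(-sqrt(2)*y)


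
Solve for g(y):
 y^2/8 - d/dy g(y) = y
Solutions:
 g(y) = C1 + y^3/24 - y^2/2


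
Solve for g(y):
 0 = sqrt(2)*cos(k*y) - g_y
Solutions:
 g(y) = C1 + sqrt(2)*sin(k*y)/k


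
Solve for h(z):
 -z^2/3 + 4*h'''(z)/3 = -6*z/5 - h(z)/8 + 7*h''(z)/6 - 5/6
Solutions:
 h(z) = C1*exp(z/2) + C2*exp(z*(3 - sqrt(57))/16) + C3*exp(z*(3 + sqrt(57))/16) + 8*z^2/3 - 48*z/5 + 388/9


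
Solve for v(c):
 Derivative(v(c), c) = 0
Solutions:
 v(c) = C1


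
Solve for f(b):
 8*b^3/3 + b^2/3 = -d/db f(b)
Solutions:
 f(b) = C1 - 2*b^4/3 - b^3/9


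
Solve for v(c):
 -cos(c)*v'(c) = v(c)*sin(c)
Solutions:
 v(c) = C1*cos(c)


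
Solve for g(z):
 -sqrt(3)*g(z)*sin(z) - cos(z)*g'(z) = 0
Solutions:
 g(z) = C1*cos(z)^(sqrt(3))


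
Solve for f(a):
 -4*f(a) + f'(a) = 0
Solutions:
 f(a) = C1*exp(4*a)


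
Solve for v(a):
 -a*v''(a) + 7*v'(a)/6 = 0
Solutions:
 v(a) = C1 + C2*a^(13/6)


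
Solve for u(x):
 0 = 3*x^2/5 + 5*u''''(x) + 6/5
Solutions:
 u(x) = C1 + C2*x + C3*x^2 + C4*x^3 - x^6/3000 - x^4/100


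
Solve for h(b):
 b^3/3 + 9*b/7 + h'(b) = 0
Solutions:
 h(b) = C1 - b^4/12 - 9*b^2/14


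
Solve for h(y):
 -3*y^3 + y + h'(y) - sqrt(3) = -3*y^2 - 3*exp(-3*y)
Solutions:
 h(y) = C1 + 3*y^4/4 - y^3 - y^2/2 + sqrt(3)*y + exp(-3*y)


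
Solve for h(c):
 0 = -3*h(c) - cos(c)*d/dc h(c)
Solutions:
 h(c) = C1*(sin(c) - 1)^(3/2)/(sin(c) + 1)^(3/2)


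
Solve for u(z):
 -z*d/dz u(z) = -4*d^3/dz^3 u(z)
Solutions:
 u(z) = C1 + Integral(C2*airyai(2^(1/3)*z/2) + C3*airybi(2^(1/3)*z/2), z)


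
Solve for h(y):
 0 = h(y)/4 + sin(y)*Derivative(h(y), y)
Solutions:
 h(y) = C1*(cos(y) + 1)^(1/8)/(cos(y) - 1)^(1/8)


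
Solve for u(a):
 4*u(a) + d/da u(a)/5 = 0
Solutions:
 u(a) = C1*exp(-20*a)


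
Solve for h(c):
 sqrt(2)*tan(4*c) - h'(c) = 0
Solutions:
 h(c) = C1 - sqrt(2)*log(cos(4*c))/4


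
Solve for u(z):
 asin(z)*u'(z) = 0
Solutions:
 u(z) = C1


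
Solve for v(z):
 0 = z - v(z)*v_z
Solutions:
 v(z) = -sqrt(C1 + z^2)
 v(z) = sqrt(C1 + z^2)


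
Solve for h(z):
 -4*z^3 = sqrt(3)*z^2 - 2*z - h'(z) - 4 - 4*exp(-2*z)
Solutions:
 h(z) = C1 + z^4 + sqrt(3)*z^3/3 - z^2 - 4*z + 2*exp(-2*z)


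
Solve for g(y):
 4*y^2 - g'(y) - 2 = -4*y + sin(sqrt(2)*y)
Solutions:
 g(y) = C1 + 4*y^3/3 + 2*y^2 - 2*y + sqrt(2)*cos(sqrt(2)*y)/2


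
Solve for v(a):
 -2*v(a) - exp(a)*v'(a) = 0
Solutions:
 v(a) = C1*exp(2*exp(-a))


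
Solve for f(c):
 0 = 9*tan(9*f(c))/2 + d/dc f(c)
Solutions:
 f(c) = -asin(C1*exp(-81*c/2))/9 + pi/9
 f(c) = asin(C1*exp(-81*c/2))/9


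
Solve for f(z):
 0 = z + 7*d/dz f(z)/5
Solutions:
 f(z) = C1 - 5*z^2/14


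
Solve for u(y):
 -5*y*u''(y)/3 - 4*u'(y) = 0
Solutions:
 u(y) = C1 + C2/y^(7/5)


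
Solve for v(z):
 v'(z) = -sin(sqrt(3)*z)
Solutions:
 v(z) = C1 + sqrt(3)*cos(sqrt(3)*z)/3


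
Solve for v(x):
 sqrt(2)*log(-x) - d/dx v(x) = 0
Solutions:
 v(x) = C1 + sqrt(2)*x*log(-x) - sqrt(2)*x


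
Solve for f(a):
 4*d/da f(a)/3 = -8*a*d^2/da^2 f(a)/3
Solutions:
 f(a) = C1 + C2*sqrt(a)


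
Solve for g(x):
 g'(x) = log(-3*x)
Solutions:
 g(x) = C1 + x*log(-x) + x*(-1 + log(3))


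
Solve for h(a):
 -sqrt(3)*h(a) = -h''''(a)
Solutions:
 h(a) = C1*exp(-3^(1/8)*a) + C2*exp(3^(1/8)*a) + C3*sin(3^(1/8)*a) + C4*cos(3^(1/8)*a)


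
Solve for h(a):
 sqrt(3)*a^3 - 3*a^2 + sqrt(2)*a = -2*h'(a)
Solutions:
 h(a) = C1 - sqrt(3)*a^4/8 + a^3/2 - sqrt(2)*a^2/4


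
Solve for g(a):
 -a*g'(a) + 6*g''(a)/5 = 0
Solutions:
 g(a) = C1 + C2*erfi(sqrt(15)*a/6)


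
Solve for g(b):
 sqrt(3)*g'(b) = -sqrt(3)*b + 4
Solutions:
 g(b) = C1 - b^2/2 + 4*sqrt(3)*b/3


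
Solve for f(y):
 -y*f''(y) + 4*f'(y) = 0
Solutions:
 f(y) = C1 + C2*y^5


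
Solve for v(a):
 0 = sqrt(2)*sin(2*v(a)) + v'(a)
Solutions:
 v(a) = pi - acos((-C1 - exp(4*sqrt(2)*a))/(C1 - exp(4*sqrt(2)*a)))/2
 v(a) = acos((-C1 - exp(4*sqrt(2)*a))/(C1 - exp(4*sqrt(2)*a)))/2


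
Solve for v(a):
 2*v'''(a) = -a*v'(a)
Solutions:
 v(a) = C1 + Integral(C2*airyai(-2^(2/3)*a/2) + C3*airybi(-2^(2/3)*a/2), a)


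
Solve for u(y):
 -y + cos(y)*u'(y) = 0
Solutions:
 u(y) = C1 + Integral(y/cos(y), y)


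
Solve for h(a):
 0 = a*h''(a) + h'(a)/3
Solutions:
 h(a) = C1 + C2*a^(2/3)


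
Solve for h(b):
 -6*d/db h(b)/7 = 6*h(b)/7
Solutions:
 h(b) = C1*exp(-b)


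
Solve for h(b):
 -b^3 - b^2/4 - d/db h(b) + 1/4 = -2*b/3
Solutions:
 h(b) = C1 - b^4/4 - b^3/12 + b^2/3 + b/4


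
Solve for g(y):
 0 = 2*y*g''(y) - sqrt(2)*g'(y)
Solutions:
 g(y) = C1 + C2*y^(sqrt(2)/2 + 1)


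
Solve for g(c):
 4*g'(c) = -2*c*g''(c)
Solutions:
 g(c) = C1 + C2/c


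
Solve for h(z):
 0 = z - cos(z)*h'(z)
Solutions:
 h(z) = C1 + Integral(z/cos(z), z)


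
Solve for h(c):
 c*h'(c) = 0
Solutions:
 h(c) = C1


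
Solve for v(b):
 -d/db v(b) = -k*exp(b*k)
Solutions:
 v(b) = C1 + exp(b*k)


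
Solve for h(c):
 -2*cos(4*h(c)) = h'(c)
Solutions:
 h(c) = -asin((C1 + exp(16*c))/(C1 - exp(16*c)))/4 + pi/4
 h(c) = asin((C1 + exp(16*c))/(C1 - exp(16*c)))/4


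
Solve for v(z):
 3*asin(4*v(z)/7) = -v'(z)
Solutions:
 Integral(1/asin(4*_y/7), (_y, v(z))) = C1 - 3*z


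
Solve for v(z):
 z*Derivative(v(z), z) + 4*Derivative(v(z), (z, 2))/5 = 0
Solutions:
 v(z) = C1 + C2*erf(sqrt(10)*z/4)


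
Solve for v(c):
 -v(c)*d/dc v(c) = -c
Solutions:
 v(c) = -sqrt(C1 + c^2)
 v(c) = sqrt(C1 + c^2)


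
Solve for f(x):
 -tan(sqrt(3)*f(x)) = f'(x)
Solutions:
 f(x) = sqrt(3)*(pi - asin(C1*exp(-sqrt(3)*x)))/3
 f(x) = sqrt(3)*asin(C1*exp(-sqrt(3)*x))/3


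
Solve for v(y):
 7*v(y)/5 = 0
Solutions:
 v(y) = 0


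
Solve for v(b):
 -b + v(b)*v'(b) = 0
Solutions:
 v(b) = -sqrt(C1 + b^2)
 v(b) = sqrt(C1 + b^2)


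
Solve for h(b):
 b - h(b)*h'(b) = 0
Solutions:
 h(b) = -sqrt(C1 + b^2)
 h(b) = sqrt(C1 + b^2)


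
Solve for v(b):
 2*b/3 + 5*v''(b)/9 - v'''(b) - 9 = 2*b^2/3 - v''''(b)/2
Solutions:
 v(b) = C1 + C2*b + b^4/10 + 13*b^3/25 + 2457*b^2/250 + (C3*sin(b/3) + C4*cos(b/3))*exp(b)


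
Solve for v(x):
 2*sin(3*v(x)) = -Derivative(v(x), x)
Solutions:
 v(x) = -acos((-C1 - exp(12*x))/(C1 - exp(12*x)))/3 + 2*pi/3
 v(x) = acos((-C1 - exp(12*x))/(C1 - exp(12*x)))/3


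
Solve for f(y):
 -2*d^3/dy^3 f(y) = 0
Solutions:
 f(y) = C1 + C2*y + C3*y^2


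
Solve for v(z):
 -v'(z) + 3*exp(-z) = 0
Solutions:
 v(z) = C1 - 3*exp(-z)


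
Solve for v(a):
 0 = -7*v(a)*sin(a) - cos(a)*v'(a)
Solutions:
 v(a) = C1*cos(a)^7


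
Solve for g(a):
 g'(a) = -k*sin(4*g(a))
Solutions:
 g(a) = -acos((-C1 - exp(8*a*k))/(C1 - exp(8*a*k)))/4 + pi/2
 g(a) = acos((-C1 - exp(8*a*k))/(C1 - exp(8*a*k)))/4


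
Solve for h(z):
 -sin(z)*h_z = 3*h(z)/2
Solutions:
 h(z) = C1*(cos(z) + 1)^(3/4)/(cos(z) - 1)^(3/4)


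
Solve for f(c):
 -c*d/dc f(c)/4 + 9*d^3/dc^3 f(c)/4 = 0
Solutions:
 f(c) = C1 + Integral(C2*airyai(3^(1/3)*c/3) + C3*airybi(3^(1/3)*c/3), c)


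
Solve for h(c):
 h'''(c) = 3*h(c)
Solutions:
 h(c) = C3*exp(3^(1/3)*c) + (C1*sin(3^(5/6)*c/2) + C2*cos(3^(5/6)*c/2))*exp(-3^(1/3)*c/2)


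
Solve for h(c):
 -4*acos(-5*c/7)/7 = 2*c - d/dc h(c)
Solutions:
 h(c) = C1 + c^2 + 4*c*acos(-5*c/7)/7 + 4*sqrt(49 - 25*c^2)/35


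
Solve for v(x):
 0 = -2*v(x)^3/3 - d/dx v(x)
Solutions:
 v(x) = -sqrt(6)*sqrt(-1/(C1 - 2*x))/2
 v(x) = sqrt(6)*sqrt(-1/(C1 - 2*x))/2


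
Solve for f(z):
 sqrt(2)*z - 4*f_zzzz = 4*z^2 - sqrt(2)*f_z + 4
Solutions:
 f(z) = C1 + C4*exp(sqrt(2)*z/2) + 2*sqrt(2)*z^3/3 - z^2/2 + 2*sqrt(2)*z + (C2*sin(sqrt(6)*z/4) + C3*cos(sqrt(6)*z/4))*exp(-sqrt(2)*z/4)


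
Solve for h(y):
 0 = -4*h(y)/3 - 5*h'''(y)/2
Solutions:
 h(y) = C3*exp(-2*15^(2/3)*y/15) + (C1*sin(3^(1/6)*5^(2/3)*y/5) + C2*cos(3^(1/6)*5^(2/3)*y/5))*exp(15^(2/3)*y/15)


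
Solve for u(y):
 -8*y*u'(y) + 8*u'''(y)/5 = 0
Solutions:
 u(y) = C1 + Integral(C2*airyai(5^(1/3)*y) + C3*airybi(5^(1/3)*y), y)


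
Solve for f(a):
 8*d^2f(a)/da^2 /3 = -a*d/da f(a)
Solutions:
 f(a) = C1 + C2*erf(sqrt(3)*a/4)


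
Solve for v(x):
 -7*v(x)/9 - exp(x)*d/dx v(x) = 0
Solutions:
 v(x) = C1*exp(7*exp(-x)/9)


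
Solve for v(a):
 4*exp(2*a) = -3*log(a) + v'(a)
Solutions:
 v(a) = C1 + 3*a*log(a) - 3*a + 2*exp(2*a)


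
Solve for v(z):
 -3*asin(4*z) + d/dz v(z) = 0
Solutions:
 v(z) = C1 + 3*z*asin(4*z) + 3*sqrt(1 - 16*z^2)/4


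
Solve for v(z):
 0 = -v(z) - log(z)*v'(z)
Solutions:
 v(z) = C1*exp(-li(z))


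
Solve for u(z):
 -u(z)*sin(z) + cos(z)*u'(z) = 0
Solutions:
 u(z) = C1/cos(z)


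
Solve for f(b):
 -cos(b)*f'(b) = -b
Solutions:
 f(b) = C1 + Integral(b/cos(b), b)


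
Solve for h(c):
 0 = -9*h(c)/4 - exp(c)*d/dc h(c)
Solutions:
 h(c) = C1*exp(9*exp(-c)/4)


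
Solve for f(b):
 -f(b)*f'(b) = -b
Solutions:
 f(b) = -sqrt(C1 + b^2)
 f(b) = sqrt(C1 + b^2)


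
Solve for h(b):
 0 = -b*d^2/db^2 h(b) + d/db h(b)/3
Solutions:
 h(b) = C1 + C2*b^(4/3)


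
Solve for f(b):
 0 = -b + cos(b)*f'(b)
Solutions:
 f(b) = C1 + Integral(b/cos(b), b)


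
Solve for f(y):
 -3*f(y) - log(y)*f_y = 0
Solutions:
 f(y) = C1*exp(-3*li(y))


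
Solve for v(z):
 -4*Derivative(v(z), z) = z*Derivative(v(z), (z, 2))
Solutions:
 v(z) = C1 + C2/z^3


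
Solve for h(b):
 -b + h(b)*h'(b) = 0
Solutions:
 h(b) = -sqrt(C1 + b^2)
 h(b) = sqrt(C1 + b^2)


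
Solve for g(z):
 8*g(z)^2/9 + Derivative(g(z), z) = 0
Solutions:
 g(z) = 9/(C1 + 8*z)


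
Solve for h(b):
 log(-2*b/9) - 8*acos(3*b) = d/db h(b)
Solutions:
 h(b) = C1 + b*log(-b) - 8*b*acos(3*b) - 2*b*log(3) - b + b*log(2) + 8*sqrt(1 - 9*b^2)/3


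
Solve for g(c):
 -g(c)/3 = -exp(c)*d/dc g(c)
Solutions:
 g(c) = C1*exp(-exp(-c)/3)


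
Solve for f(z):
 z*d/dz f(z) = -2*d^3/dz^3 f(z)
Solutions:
 f(z) = C1 + Integral(C2*airyai(-2^(2/3)*z/2) + C3*airybi(-2^(2/3)*z/2), z)


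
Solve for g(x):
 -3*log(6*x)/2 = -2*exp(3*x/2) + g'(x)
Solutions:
 g(x) = C1 - 3*x*log(x)/2 + 3*x*(1 - log(6))/2 + 4*exp(3*x/2)/3


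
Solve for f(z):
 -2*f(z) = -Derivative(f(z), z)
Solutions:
 f(z) = C1*exp(2*z)


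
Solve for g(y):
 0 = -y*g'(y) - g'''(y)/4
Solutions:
 g(y) = C1 + Integral(C2*airyai(-2^(2/3)*y) + C3*airybi(-2^(2/3)*y), y)


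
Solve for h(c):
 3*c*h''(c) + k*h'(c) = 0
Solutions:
 h(c) = C1 + c^(1 - re(k)/3)*(C2*sin(log(c)*Abs(im(k))/3) + C3*cos(log(c)*im(k)/3))


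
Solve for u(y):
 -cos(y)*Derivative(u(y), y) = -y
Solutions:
 u(y) = C1 + Integral(y/cos(y), y)


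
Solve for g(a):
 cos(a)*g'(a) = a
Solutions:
 g(a) = C1 + Integral(a/cos(a), a)


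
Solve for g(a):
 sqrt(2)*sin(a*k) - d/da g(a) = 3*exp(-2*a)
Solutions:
 g(a) = C1 + 3*exp(-2*a)/2 - sqrt(2)*cos(a*k)/k


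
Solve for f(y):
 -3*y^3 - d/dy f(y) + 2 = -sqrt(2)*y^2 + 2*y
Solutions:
 f(y) = C1 - 3*y^4/4 + sqrt(2)*y^3/3 - y^2 + 2*y


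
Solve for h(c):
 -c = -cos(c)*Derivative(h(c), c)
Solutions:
 h(c) = C1 + Integral(c/cos(c), c)


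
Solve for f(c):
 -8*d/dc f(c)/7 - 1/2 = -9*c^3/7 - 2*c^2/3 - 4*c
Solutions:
 f(c) = C1 + 9*c^4/32 + 7*c^3/36 + 7*c^2/4 - 7*c/16


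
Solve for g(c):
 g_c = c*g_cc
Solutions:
 g(c) = C1 + C2*c^2


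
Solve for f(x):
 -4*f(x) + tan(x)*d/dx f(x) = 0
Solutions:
 f(x) = C1*sin(x)^4


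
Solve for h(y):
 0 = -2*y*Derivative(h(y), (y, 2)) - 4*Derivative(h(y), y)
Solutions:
 h(y) = C1 + C2/y


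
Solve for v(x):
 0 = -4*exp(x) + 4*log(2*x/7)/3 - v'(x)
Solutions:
 v(x) = C1 + 4*x*log(x)/3 + 4*x*(-log(7) - 1 + log(2))/3 - 4*exp(x)


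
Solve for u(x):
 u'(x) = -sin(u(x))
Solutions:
 u(x) = -acos((-C1 - exp(2*x))/(C1 - exp(2*x))) + 2*pi
 u(x) = acos((-C1 - exp(2*x))/(C1 - exp(2*x)))


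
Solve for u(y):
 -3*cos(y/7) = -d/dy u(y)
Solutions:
 u(y) = C1 + 21*sin(y/7)


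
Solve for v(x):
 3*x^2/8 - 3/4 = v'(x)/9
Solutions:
 v(x) = C1 + 9*x^3/8 - 27*x/4


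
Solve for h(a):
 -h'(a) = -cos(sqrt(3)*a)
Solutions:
 h(a) = C1 + sqrt(3)*sin(sqrt(3)*a)/3


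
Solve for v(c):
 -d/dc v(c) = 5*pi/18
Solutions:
 v(c) = C1 - 5*pi*c/18


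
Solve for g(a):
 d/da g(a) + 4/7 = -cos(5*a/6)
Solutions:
 g(a) = C1 - 4*a/7 - 6*sin(5*a/6)/5


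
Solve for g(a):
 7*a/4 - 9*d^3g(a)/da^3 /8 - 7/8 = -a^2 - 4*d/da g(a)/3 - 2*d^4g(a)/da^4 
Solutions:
 g(a) = C1 + C2*exp(a*(27*3^(1/3)/(64*sqrt(3934) + 4015)^(1/3) + 18 + 3^(2/3)*(64*sqrt(3934) + 4015)^(1/3))/96)*sin(3^(1/6)*a*(-(64*sqrt(3934) + 4015)^(1/3) + 9*3^(2/3)/(64*sqrt(3934) + 4015)^(1/3))/32) + C3*exp(a*(27*3^(1/3)/(64*sqrt(3934) + 4015)^(1/3) + 18 + 3^(2/3)*(64*sqrt(3934) + 4015)^(1/3))/96)*cos(3^(1/6)*a*(-(64*sqrt(3934) + 4015)^(1/3) + 9*3^(2/3)/(64*sqrt(3934) + 4015)^(1/3))/32) + C4*exp(a*(-3^(2/3)*(64*sqrt(3934) + 4015)^(1/3) - 27*3^(1/3)/(64*sqrt(3934) + 4015)^(1/3) + 9)/48) - a^3/4 - 21*a^2/32 - 39*a/64


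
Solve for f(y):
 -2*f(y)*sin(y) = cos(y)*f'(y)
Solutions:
 f(y) = C1*cos(y)^2


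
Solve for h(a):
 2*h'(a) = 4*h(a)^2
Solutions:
 h(a) = -1/(C1 + 2*a)


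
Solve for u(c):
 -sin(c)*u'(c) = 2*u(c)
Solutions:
 u(c) = C1*(cos(c) + 1)/(cos(c) - 1)


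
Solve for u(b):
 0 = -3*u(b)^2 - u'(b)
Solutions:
 u(b) = 1/(C1 + 3*b)


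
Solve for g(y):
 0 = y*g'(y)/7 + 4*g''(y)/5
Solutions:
 g(y) = C1 + C2*erf(sqrt(70)*y/28)


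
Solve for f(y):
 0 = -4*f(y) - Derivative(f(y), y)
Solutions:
 f(y) = C1*exp(-4*y)


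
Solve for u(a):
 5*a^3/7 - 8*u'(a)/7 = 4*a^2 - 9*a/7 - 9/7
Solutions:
 u(a) = C1 + 5*a^4/32 - 7*a^3/6 + 9*a^2/16 + 9*a/8


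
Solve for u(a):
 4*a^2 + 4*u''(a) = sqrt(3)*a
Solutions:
 u(a) = C1 + C2*a - a^4/12 + sqrt(3)*a^3/24


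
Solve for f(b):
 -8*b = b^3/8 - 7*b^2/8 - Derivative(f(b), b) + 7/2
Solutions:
 f(b) = C1 + b^4/32 - 7*b^3/24 + 4*b^2 + 7*b/2


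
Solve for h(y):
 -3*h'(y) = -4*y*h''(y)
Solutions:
 h(y) = C1 + C2*y^(7/4)


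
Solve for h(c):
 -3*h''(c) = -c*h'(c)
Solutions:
 h(c) = C1 + C2*erfi(sqrt(6)*c/6)


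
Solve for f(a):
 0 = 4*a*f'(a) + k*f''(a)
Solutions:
 f(a) = C1 + C2*sqrt(k)*erf(sqrt(2)*a*sqrt(1/k))


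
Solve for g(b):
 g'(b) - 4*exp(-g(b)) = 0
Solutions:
 g(b) = log(C1 + 4*b)


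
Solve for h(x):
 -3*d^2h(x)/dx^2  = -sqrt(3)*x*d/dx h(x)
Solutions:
 h(x) = C1 + C2*erfi(sqrt(2)*3^(3/4)*x/6)


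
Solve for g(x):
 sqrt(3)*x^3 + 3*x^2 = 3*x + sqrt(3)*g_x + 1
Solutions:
 g(x) = C1 + x^4/4 + sqrt(3)*x^3/3 - sqrt(3)*x^2/2 - sqrt(3)*x/3


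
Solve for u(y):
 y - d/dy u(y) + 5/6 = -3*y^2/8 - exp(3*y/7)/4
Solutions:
 u(y) = C1 + y^3/8 + y^2/2 + 5*y/6 + 7*exp(3*y/7)/12


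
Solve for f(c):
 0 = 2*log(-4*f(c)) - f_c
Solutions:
 -Integral(1/(log(-_y) + 2*log(2)), (_y, f(c)))/2 = C1 - c


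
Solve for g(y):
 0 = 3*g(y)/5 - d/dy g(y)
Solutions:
 g(y) = C1*exp(3*y/5)


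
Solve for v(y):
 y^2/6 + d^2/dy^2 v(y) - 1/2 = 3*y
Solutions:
 v(y) = C1 + C2*y - y^4/72 + y^3/2 + y^2/4


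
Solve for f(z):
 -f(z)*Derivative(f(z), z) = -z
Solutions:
 f(z) = -sqrt(C1 + z^2)
 f(z) = sqrt(C1 + z^2)


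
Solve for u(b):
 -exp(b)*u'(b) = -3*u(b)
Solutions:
 u(b) = C1*exp(-3*exp(-b))


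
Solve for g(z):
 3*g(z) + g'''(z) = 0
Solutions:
 g(z) = C3*exp(-3^(1/3)*z) + (C1*sin(3^(5/6)*z/2) + C2*cos(3^(5/6)*z/2))*exp(3^(1/3)*z/2)


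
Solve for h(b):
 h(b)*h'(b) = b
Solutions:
 h(b) = -sqrt(C1 + b^2)
 h(b) = sqrt(C1 + b^2)


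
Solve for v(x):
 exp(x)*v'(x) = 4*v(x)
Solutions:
 v(x) = C1*exp(-4*exp(-x))


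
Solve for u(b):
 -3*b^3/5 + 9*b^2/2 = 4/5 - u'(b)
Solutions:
 u(b) = C1 + 3*b^4/20 - 3*b^3/2 + 4*b/5


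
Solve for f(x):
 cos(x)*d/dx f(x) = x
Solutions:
 f(x) = C1 + Integral(x/cos(x), x)


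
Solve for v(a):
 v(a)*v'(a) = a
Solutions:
 v(a) = -sqrt(C1 + a^2)
 v(a) = sqrt(C1 + a^2)


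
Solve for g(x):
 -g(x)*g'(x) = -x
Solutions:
 g(x) = -sqrt(C1 + x^2)
 g(x) = sqrt(C1 + x^2)


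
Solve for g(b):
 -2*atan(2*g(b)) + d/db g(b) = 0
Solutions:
 Integral(1/atan(2*_y), (_y, g(b))) = C1 + 2*b


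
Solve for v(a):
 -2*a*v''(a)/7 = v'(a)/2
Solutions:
 v(a) = C1 + C2/a^(3/4)


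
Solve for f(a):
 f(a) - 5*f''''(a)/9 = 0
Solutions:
 f(a) = C1*exp(-sqrt(3)*5^(3/4)*a/5) + C2*exp(sqrt(3)*5^(3/4)*a/5) + C3*sin(sqrt(3)*5^(3/4)*a/5) + C4*cos(sqrt(3)*5^(3/4)*a/5)


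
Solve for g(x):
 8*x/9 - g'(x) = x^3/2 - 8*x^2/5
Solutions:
 g(x) = C1 - x^4/8 + 8*x^3/15 + 4*x^2/9


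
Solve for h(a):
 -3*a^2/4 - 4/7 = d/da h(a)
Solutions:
 h(a) = C1 - a^3/4 - 4*a/7


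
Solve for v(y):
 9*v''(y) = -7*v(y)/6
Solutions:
 v(y) = C1*sin(sqrt(42)*y/18) + C2*cos(sqrt(42)*y/18)


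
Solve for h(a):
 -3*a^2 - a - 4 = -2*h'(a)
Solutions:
 h(a) = C1 + a^3/2 + a^2/4 + 2*a


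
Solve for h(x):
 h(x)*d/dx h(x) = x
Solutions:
 h(x) = -sqrt(C1 + x^2)
 h(x) = sqrt(C1 + x^2)


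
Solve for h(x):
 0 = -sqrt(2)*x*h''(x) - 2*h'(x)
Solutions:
 h(x) = C1 + C2*x^(1 - sqrt(2))


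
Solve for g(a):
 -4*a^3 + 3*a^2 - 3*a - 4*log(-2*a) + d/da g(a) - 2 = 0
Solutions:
 g(a) = C1 + a^4 - a^3 + 3*a^2/2 + 4*a*log(-a) + 2*a*(-1 + 2*log(2))


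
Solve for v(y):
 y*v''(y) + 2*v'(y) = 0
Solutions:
 v(y) = C1 + C2/y


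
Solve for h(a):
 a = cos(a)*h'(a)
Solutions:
 h(a) = C1 + Integral(a/cos(a), a)


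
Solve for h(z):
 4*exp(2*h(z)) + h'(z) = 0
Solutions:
 h(z) = log(-sqrt(-1/(C1 - 4*z))) - log(2)/2
 h(z) = log(-1/(C1 - 4*z))/2 - log(2)/2


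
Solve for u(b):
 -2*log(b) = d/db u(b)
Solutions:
 u(b) = C1 - 2*b*log(b) + 2*b


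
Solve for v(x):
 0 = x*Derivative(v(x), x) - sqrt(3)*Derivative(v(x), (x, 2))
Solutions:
 v(x) = C1 + C2*erfi(sqrt(2)*3^(3/4)*x/6)


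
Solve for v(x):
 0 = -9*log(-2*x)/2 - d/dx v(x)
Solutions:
 v(x) = C1 - 9*x*log(-x)/2 + 9*x*(1 - log(2))/2


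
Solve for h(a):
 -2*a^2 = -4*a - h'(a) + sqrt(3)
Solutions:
 h(a) = C1 + 2*a^3/3 - 2*a^2 + sqrt(3)*a


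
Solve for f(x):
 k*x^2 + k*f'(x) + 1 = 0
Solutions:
 f(x) = C1 - x^3/3 - x/k


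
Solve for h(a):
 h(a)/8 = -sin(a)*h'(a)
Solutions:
 h(a) = C1*(cos(a) + 1)^(1/16)/(cos(a) - 1)^(1/16)


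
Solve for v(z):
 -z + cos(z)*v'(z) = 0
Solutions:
 v(z) = C1 + Integral(z/cos(z), z)


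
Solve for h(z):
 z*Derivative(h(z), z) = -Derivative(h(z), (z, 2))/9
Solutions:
 h(z) = C1 + C2*erf(3*sqrt(2)*z/2)


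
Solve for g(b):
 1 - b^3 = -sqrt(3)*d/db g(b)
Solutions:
 g(b) = C1 + sqrt(3)*b^4/12 - sqrt(3)*b/3


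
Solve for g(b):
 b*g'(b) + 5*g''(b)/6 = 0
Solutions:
 g(b) = C1 + C2*erf(sqrt(15)*b/5)


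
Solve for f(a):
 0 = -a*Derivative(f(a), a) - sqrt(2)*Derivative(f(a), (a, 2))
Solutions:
 f(a) = C1 + C2*erf(2^(1/4)*a/2)


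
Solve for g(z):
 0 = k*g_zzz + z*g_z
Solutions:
 g(z) = C1 + Integral(C2*airyai(z*(-1/k)^(1/3)) + C3*airybi(z*(-1/k)^(1/3)), z)


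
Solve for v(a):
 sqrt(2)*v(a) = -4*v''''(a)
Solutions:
 v(a) = (C1*sin(2^(1/8)*a/2) + C2*cos(2^(1/8)*a/2))*exp(-2^(1/8)*a/2) + (C3*sin(2^(1/8)*a/2) + C4*cos(2^(1/8)*a/2))*exp(2^(1/8)*a/2)


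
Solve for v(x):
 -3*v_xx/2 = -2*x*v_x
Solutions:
 v(x) = C1 + C2*erfi(sqrt(6)*x/3)


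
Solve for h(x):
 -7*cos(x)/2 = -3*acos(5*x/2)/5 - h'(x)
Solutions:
 h(x) = C1 - 3*x*acos(5*x/2)/5 + 3*sqrt(4 - 25*x^2)/25 + 7*sin(x)/2


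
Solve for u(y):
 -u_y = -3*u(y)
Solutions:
 u(y) = C1*exp(3*y)


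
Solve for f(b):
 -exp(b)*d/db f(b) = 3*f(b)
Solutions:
 f(b) = C1*exp(3*exp(-b))


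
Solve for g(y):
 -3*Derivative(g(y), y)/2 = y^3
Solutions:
 g(y) = C1 - y^4/6


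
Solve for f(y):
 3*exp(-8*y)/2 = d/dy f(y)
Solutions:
 f(y) = C1 - 3*exp(-8*y)/16


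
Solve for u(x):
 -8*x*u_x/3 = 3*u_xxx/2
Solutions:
 u(x) = C1 + Integral(C2*airyai(-2*6^(1/3)*x/3) + C3*airybi(-2*6^(1/3)*x/3), x)


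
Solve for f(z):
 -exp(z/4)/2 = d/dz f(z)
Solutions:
 f(z) = C1 - 2*exp(z/4)


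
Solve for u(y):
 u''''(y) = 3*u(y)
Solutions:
 u(y) = C1*exp(-3^(1/4)*y) + C2*exp(3^(1/4)*y) + C3*sin(3^(1/4)*y) + C4*cos(3^(1/4)*y)


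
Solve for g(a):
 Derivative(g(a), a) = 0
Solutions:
 g(a) = C1


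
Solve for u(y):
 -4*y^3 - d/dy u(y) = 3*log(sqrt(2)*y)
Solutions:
 u(y) = C1 - y^4 - 3*y*log(y) - 3*y*log(2)/2 + 3*y


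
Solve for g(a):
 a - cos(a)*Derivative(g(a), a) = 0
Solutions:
 g(a) = C1 + Integral(a/cos(a), a)


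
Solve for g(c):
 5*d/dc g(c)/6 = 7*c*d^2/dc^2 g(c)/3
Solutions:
 g(c) = C1 + C2*c^(19/14)


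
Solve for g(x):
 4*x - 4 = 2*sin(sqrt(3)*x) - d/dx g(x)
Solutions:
 g(x) = C1 - 2*x^2 + 4*x - 2*sqrt(3)*cos(sqrt(3)*x)/3


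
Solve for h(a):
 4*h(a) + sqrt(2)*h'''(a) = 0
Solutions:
 h(a) = C3*exp(-sqrt(2)*a) + (C1*sin(sqrt(6)*a/2) + C2*cos(sqrt(6)*a/2))*exp(sqrt(2)*a/2)


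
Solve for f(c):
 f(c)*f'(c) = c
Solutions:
 f(c) = -sqrt(C1 + c^2)
 f(c) = sqrt(C1 + c^2)


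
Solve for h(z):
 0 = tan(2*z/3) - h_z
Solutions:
 h(z) = C1 - 3*log(cos(2*z/3))/2


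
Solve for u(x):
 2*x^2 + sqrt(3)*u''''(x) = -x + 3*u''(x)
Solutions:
 u(x) = C1 + C2*x + C3*exp(-3^(1/4)*x) + C4*exp(3^(1/4)*x) + x^4/18 + x^3/18 + 2*sqrt(3)*x^2/9


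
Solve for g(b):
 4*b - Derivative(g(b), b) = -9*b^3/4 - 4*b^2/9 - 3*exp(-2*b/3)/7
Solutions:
 g(b) = C1 + 9*b^4/16 + 4*b^3/27 + 2*b^2 - 9*exp(-2*b/3)/14


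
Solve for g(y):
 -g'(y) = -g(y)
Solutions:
 g(y) = C1*exp(y)


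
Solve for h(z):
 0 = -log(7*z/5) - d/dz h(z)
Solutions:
 h(z) = C1 - z*log(z) + z*log(5/7) + z


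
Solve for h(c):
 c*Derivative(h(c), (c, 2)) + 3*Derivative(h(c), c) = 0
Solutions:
 h(c) = C1 + C2/c^2


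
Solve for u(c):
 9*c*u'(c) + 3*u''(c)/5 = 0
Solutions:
 u(c) = C1 + C2*erf(sqrt(30)*c/2)


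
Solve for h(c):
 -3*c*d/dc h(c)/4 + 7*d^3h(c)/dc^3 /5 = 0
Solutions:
 h(c) = C1 + Integral(C2*airyai(1470^(1/3)*c/14) + C3*airybi(1470^(1/3)*c/14), c)


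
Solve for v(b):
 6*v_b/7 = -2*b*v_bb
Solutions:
 v(b) = C1 + C2*b^(4/7)


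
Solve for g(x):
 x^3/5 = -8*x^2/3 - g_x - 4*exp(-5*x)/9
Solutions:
 g(x) = C1 - x^4/20 - 8*x^3/9 + 4*exp(-5*x)/45


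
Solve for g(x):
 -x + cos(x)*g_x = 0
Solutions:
 g(x) = C1 + Integral(x/cos(x), x)


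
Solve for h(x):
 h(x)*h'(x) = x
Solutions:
 h(x) = -sqrt(C1 + x^2)
 h(x) = sqrt(C1 + x^2)


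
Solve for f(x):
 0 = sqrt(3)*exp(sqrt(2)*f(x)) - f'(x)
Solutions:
 f(x) = sqrt(2)*(2*log(-1/(C1 + sqrt(3)*x)) - log(2))/4


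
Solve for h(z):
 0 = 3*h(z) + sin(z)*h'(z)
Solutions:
 h(z) = C1*(cos(z) + 1)^(3/2)/(cos(z) - 1)^(3/2)


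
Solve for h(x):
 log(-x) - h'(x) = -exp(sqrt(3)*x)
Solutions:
 h(x) = C1 + x*log(-x) - x + sqrt(3)*exp(sqrt(3)*x)/3


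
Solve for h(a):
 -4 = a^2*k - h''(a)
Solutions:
 h(a) = C1 + C2*a + a^4*k/12 + 2*a^2


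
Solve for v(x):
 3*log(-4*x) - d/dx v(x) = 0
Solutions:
 v(x) = C1 + 3*x*log(-x) + 3*x*(-1 + 2*log(2))


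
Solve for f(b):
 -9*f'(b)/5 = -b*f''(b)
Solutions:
 f(b) = C1 + C2*b^(14/5)


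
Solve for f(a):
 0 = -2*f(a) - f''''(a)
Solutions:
 f(a) = (C1*sin(2^(3/4)*a/2) + C2*cos(2^(3/4)*a/2))*exp(-2^(3/4)*a/2) + (C3*sin(2^(3/4)*a/2) + C4*cos(2^(3/4)*a/2))*exp(2^(3/4)*a/2)


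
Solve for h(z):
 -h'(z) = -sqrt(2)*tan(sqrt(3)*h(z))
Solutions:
 h(z) = sqrt(3)*(pi - asin(C1*exp(sqrt(6)*z)))/3
 h(z) = sqrt(3)*asin(C1*exp(sqrt(6)*z))/3


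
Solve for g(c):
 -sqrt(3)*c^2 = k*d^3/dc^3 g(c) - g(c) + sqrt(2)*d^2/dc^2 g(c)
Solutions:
 g(c) = C1*exp(-c*((sqrt(((-27 + 4*sqrt(2)/k^2)^2 - 32/k^4)/k^2)/2 - 27/(2*k) + 2*sqrt(2)/k^3)^(1/3) + sqrt(2)/k + 2/(k^2*(sqrt(((-27 + 4*sqrt(2)/k^2)^2 - 32/k^4)/k^2)/2 - 27/(2*k) + 2*sqrt(2)/k^3)^(1/3)))/3) + C2*exp(c*((sqrt(((-27 + 4*sqrt(2)/k^2)^2 - 32/k^4)/k^2)/2 - 27/(2*k) + 2*sqrt(2)/k^3)^(1/3) - sqrt(3)*I*(sqrt(((-27 + 4*sqrt(2)/k^2)^2 - 32/k^4)/k^2)/2 - 27/(2*k) + 2*sqrt(2)/k^3)^(1/3) - 2*sqrt(2)/k - 8/(k^2*(-1 + sqrt(3)*I)*(sqrt(((-27 + 4*sqrt(2)/k^2)^2 - 32/k^4)/k^2)/2 - 27/(2*k) + 2*sqrt(2)/k^3)^(1/3)))/6) + C3*exp(c*((sqrt(((-27 + 4*sqrt(2)/k^2)^2 - 32/k^4)/k^2)/2 - 27/(2*k) + 2*sqrt(2)/k^3)^(1/3) + sqrt(3)*I*(sqrt(((-27 + 4*sqrt(2)/k^2)^2 - 32/k^4)/k^2)/2 - 27/(2*k) + 2*sqrt(2)/k^3)^(1/3) - 2*sqrt(2)/k + 8/(k^2*(1 + sqrt(3)*I)*(sqrt(((-27 + 4*sqrt(2)/k^2)^2 - 32/k^4)/k^2)/2 - 27/(2*k) + 2*sqrt(2)/k^3)^(1/3)))/6) + sqrt(3)*c^2 + 2*sqrt(6)


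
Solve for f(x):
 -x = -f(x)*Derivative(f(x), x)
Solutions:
 f(x) = -sqrt(C1 + x^2)
 f(x) = sqrt(C1 + x^2)


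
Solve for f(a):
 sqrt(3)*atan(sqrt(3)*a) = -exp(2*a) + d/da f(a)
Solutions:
 f(a) = C1 + sqrt(3)*(a*atan(sqrt(3)*a) - sqrt(3)*log(3*a^2 + 1)/6) + exp(2*a)/2


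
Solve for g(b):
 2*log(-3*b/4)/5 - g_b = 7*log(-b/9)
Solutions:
 g(b) = C1 - 33*b*log(-b)/5 + b*(-4*log(2) + 33 + 72*log(3))/5


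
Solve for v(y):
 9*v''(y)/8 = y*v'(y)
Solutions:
 v(y) = C1 + C2*erfi(2*y/3)


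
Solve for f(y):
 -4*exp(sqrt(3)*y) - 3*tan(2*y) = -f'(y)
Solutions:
 f(y) = C1 + 4*sqrt(3)*exp(sqrt(3)*y)/3 - 3*log(cos(2*y))/2


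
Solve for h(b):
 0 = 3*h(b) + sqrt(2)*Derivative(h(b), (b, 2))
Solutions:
 h(b) = C1*sin(2^(3/4)*sqrt(3)*b/2) + C2*cos(2^(3/4)*sqrt(3)*b/2)


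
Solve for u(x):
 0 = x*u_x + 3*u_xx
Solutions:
 u(x) = C1 + C2*erf(sqrt(6)*x/6)


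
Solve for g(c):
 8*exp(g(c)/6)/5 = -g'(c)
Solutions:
 g(c) = 6*log(1/(C1 + 8*c)) + 6*log(30)


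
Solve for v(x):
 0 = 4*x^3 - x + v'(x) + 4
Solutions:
 v(x) = C1 - x^4 + x^2/2 - 4*x


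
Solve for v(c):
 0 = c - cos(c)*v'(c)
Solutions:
 v(c) = C1 + Integral(c/cos(c), c)


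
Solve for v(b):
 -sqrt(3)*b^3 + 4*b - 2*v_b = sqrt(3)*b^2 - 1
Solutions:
 v(b) = C1 - sqrt(3)*b^4/8 - sqrt(3)*b^3/6 + b^2 + b/2


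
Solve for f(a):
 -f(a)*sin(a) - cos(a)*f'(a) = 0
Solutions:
 f(a) = C1*cos(a)


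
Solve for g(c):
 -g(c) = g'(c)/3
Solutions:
 g(c) = C1*exp(-3*c)


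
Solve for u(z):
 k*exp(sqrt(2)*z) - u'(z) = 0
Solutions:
 u(z) = C1 + sqrt(2)*k*exp(sqrt(2)*z)/2


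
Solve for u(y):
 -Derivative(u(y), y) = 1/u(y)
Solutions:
 u(y) = -sqrt(C1 - 2*y)
 u(y) = sqrt(C1 - 2*y)


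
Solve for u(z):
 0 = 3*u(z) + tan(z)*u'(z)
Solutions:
 u(z) = C1/sin(z)^3


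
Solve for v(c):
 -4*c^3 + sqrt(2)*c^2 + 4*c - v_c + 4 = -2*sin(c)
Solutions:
 v(c) = C1 - c^4 + sqrt(2)*c^3/3 + 2*c^2 + 4*c - 2*cos(c)


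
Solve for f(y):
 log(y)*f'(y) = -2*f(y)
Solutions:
 f(y) = C1*exp(-2*li(y))


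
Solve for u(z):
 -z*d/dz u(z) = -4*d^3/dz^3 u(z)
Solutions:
 u(z) = C1 + Integral(C2*airyai(2^(1/3)*z/2) + C3*airybi(2^(1/3)*z/2), z)


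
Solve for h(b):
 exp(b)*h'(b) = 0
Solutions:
 h(b) = C1


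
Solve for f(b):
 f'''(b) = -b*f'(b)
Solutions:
 f(b) = C1 + Integral(C2*airyai(-b) + C3*airybi(-b), b)


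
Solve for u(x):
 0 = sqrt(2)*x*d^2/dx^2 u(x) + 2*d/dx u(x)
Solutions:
 u(x) = C1 + C2*x^(1 - sqrt(2))


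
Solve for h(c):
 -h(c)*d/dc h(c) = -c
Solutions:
 h(c) = -sqrt(C1 + c^2)
 h(c) = sqrt(C1 + c^2)


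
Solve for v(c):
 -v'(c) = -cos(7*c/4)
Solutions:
 v(c) = C1 + 4*sin(7*c/4)/7


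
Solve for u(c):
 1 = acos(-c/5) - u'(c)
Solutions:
 u(c) = C1 + c*acos(-c/5) - c + sqrt(25 - c^2)


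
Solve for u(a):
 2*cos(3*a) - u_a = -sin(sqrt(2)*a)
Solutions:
 u(a) = C1 + 2*sin(3*a)/3 - sqrt(2)*cos(sqrt(2)*a)/2


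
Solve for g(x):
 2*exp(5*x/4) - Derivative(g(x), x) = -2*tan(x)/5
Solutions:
 g(x) = C1 + 8*exp(5*x/4)/5 - 2*log(cos(x))/5


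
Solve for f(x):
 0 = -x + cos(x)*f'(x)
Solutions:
 f(x) = C1 + Integral(x/cos(x), x)


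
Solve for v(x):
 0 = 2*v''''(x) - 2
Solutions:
 v(x) = C1 + C2*x + C3*x^2 + C4*x^3 + x^4/24


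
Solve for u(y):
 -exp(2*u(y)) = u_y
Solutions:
 u(y) = log(-sqrt(-1/(C1 - y))) - log(2)/2
 u(y) = log(-1/(C1 - y))/2 - log(2)/2


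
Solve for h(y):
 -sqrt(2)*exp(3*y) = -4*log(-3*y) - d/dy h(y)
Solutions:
 h(y) = C1 - 4*y*log(-y) + 4*y*(1 - log(3)) + sqrt(2)*exp(3*y)/3


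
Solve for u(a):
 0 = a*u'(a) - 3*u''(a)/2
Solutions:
 u(a) = C1 + C2*erfi(sqrt(3)*a/3)


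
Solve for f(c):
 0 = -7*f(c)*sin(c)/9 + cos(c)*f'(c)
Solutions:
 f(c) = C1/cos(c)^(7/9)


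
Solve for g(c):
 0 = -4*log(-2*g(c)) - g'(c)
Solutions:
 Integral(1/(log(-_y) + log(2)), (_y, g(c)))/4 = C1 - c


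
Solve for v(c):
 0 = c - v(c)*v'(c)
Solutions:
 v(c) = -sqrt(C1 + c^2)
 v(c) = sqrt(C1 + c^2)


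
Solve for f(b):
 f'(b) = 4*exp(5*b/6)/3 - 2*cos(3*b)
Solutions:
 f(b) = C1 + 8*exp(5*b/6)/5 - 2*sin(3*b)/3


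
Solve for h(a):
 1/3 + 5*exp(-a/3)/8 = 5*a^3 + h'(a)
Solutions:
 h(a) = C1 - 5*a^4/4 + a/3 - 15*exp(-a/3)/8


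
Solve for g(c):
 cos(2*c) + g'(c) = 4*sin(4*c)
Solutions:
 g(c) = C1 - sin(2*c)/2 - cos(4*c)


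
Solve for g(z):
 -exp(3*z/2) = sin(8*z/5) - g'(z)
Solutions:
 g(z) = C1 + 2*exp(3*z/2)/3 - 5*cos(8*z/5)/8


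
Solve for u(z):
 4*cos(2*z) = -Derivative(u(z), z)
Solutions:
 u(z) = C1 - 2*sin(2*z)


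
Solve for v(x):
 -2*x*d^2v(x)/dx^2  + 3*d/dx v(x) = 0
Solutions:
 v(x) = C1 + C2*x^(5/2)


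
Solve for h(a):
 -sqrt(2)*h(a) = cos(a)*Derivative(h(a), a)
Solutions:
 h(a) = C1*(sin(a) - 1)^(sqrt(2)/2)/(sin(a) + 1)^(sqrt(2)/2)


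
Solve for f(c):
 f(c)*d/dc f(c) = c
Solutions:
 f(c) = -sqrt(C1 + c^2)
 f(c) = sqrt(C1 + c^2)


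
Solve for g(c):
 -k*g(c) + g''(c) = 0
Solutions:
 g(c) = C1*exp(-c*sqrt(k)) + C2*exp(c*sqrt(k))


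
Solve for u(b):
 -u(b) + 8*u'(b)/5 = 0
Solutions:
 u(b) = C1*exp(5*b/8)


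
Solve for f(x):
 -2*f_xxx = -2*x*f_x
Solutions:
 f(x) = C1 + Integral(C2*airyai(x) + C3*airybi(x), x)


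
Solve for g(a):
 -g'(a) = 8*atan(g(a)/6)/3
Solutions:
 Integral(1/atan(_y/6), (_y, g(a))) = C1 - 8*a/3


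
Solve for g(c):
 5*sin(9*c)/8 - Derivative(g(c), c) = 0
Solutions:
 g(c) = C1 - 5*cos(9*c)/72


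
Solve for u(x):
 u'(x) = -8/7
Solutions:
 u(x) = C1 - 8*x/7


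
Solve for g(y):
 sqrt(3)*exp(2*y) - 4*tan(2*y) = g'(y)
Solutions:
 g(y) = C1 + sqrt(3)*exp(2*y)/2 + 2*log(cos(2*y))


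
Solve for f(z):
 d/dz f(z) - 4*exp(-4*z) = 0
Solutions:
 f(z) = C1 - exp(-4*z)


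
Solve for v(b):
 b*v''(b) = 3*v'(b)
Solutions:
 v(b) = C1 + C2*b^4


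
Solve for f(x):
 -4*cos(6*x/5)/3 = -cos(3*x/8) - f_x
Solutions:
 f(x) = C1 - 8*sin(3*x/8)/3 + 10*sin(6*x/5)/9


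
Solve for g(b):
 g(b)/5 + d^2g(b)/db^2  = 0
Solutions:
 g(b) = C1*sin(sqrt(5)*b/5) + C2*cos(sqrt(5)*b/5)


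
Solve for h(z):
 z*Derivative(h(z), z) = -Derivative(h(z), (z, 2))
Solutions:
 h(z) = C1 + C2*erf(sqrt(2)*z/2)


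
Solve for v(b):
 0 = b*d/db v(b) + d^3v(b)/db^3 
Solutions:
 v(b) = C1 + Integral(C2*airyai(-b) + C3*airybi(-b), b)


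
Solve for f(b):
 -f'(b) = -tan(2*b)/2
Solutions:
 f(b) = C1 - log(cos(2*b))/4


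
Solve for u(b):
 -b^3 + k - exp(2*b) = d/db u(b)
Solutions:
 u(b) = C1 - b^4/4 + b*k - exp(2*b)/2


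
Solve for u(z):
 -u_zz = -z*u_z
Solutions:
 u(z) = C1 + C2*erfi(sqrt(2)*z/2)


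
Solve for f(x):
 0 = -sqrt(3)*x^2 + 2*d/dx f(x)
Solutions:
 f(x) = C1 + sqrt(3)*x^3/6


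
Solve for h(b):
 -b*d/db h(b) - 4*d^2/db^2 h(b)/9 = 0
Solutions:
 h(b) = C1 + C2*erf(3*sqrt(2)*b/4)


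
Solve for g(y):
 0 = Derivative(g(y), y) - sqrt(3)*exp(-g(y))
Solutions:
 g(y) = log(C1 + sqrt(3)*y)


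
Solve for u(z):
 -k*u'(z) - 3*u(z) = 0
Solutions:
 u(z) = C1*exp(-3*z/k)


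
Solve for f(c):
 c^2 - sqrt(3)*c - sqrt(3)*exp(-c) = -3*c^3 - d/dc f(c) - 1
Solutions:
 f(c) = C1 - 3*c^4/4 - c^3/3 + sqrt(3)*c^2/2 - c - sqrt(3)*exp(-c)


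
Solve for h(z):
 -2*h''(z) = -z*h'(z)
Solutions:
 h(z) = C1 + C2*erfi(z/2)


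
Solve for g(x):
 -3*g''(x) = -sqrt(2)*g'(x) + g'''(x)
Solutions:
 g(x) = C1 + C2*exp(x*(-3 + sqrt(4*sqrt(2) + 9))/2) + C3*exp(-x*(3 + sqrt(4*sqrt(2) + 9))/2)


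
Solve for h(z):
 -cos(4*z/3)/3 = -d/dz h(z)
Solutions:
 h(z) = C1 + sin(4*z/3)/4


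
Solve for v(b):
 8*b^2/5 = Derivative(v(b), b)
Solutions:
 v(b) = C1 + 8*b^3/15


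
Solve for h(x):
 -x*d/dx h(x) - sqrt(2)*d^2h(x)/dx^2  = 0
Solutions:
 h(x) = C1 + C2*erf(2^(1/4)*x/2)


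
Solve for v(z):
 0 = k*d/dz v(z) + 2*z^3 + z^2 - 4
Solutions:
 v(z) = C1 - z^4/(2*k) - z^3/(3*k) + 4*z/k


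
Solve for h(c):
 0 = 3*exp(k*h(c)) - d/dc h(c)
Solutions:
 h(c) = Piecewise((log(-1/(C1*k + 3*c*k))/k, Ne(k, 0)), (nan, True))
 h(c) = Piecewise((C1 + 3*c, Eq(k, 0)), (nan, True))


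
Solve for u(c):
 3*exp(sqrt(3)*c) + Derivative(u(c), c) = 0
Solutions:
 u(c) = C1 - sqrt(3)*exp(sqrt(3)*c)


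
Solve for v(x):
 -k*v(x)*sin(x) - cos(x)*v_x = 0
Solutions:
 v(x) = C1*exp(k*log(cos(x)))


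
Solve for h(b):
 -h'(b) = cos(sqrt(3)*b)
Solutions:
 h(b) = C1 - sqrt(3)*sin(sqrt(3)*b)/3


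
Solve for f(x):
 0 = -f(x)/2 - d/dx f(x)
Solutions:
 f(x) = C1*exp(-x/2)


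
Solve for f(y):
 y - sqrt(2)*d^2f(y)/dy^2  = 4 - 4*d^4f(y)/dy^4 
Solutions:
 f(y) = C1 + C2*y + C3*exp(-2^(1/4)*y/2) + C4*exp(2^(1/4)*y/2) + sqrt(2)*y^3/12 - sqrt(2)*y^2


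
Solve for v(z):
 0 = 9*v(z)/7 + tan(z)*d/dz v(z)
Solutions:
 v(z) = C1/sin(z)^(9/7)


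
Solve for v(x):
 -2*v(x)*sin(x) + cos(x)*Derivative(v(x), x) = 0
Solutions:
 v(x) = C1/cos(x)^2


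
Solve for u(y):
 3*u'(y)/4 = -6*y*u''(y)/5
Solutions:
 u(y) = C1 + C2*y^(3/8)


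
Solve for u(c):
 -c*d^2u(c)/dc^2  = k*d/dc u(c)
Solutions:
 u(c) = C1 + c^(1 - re(k))*(C2*sin(log(c)*Abs(im(k))) + C3*cos(log(c)*im(k)))


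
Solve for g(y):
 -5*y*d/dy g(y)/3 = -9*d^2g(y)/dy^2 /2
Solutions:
 g(y) = C1 + C2*erfi(sqrt(15)*y/9)


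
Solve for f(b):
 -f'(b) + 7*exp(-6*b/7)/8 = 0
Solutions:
 f(b) = C1 - 49*exp(-6*b/7)/48


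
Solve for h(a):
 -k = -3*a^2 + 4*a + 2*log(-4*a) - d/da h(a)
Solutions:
 h(a) = C1 - a^3 + 2*a^2 + a*(k - 2 + 4*log(2)) + 2*a*log(-a)


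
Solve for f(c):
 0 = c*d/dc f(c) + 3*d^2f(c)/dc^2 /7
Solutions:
 f(c) = C1 + C2*erf(sqrt(42)*c/6)


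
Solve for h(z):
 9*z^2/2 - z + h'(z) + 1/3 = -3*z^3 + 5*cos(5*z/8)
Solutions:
 h(z) = C1 - 3*z^4/4 - 3*z^3/2 + z^2/2 - z/3 + 8*sin(5*z/8)


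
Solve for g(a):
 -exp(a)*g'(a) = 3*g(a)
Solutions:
 g(a) = C1*exp(3*exp(-a))


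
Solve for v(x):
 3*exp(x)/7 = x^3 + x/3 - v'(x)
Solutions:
 v(x) = C1 + x^4/4 + x^2/6 - 3*exp(x)/7


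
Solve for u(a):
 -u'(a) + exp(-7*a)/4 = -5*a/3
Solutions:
 u(a) = C1 + 5*a^2/6 - exp(-7*a)/28


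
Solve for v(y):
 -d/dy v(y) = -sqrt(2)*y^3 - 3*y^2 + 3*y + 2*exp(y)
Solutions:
 v(y) = C1 + sqrt(2)*y^4/4 + y^3 - 3*y^2/2 - 2*exp(y)


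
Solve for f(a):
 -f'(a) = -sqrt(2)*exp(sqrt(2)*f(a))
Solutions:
 f(a) = sqrt(2)*(2*log(-1/(C1 + sqrt(2)*a)) - log(2))/4


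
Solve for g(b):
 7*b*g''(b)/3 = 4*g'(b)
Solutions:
 g(b) = C1 + C2*b^(19/7)


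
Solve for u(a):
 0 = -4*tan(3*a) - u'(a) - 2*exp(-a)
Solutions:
 u(a) = C1 - 2*log(tan(3*a)^2 + 1)/3 + 2*exp(-a)


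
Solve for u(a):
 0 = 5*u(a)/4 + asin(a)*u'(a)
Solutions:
 u(a) = C1*exp(-5*Integral(1/asin(a), a)/4)


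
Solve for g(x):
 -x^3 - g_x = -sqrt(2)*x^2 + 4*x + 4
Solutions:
 g(x) = C1 - x^4/4 + sqrt(2)*x^3/3 - 2*x^2 - 4*x


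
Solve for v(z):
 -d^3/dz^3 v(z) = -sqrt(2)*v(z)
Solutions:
 v(z) = C3*exp(2^(1/6)*z) + (C1*sin(2^(1/6)*sqrt(3)*z/2) + C2*cos(2^(1/6)*sqrt(3)*z/2))*exp(-2^(1/6)*z/2)


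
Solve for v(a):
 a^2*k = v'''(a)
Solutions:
 v(a) = C1 + C2*a + C3*a^2 + a^5*k/60


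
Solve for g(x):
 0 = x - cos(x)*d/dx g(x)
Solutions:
 g(x) = C1 + Integral(x/cos(x), x)


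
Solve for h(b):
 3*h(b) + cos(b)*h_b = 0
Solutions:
 h(b) = C1*(sin(b) - 1)^(3/2)/(sin(b) + 1)^(3/2)


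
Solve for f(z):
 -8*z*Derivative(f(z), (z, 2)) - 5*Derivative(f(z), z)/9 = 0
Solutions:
 f(z) = C1 + C2*z^(67/72)


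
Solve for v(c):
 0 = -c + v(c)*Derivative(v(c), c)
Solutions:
 v(c) = -sqrt(C1 + c^2)
 v(c) = sqrt(C1 + c^2)


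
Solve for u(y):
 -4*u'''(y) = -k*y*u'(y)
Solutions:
 u(y) = C1 + Integral(C2*airyai(2^(1/3)*k^(1/3)*y/2) + C3*airybi(2^(1/3)*k^(1/3)*y/2), y)


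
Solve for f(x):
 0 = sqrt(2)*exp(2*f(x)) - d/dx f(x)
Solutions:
 f(x) = log(-sqrt(-1/(C1 + sqrt(2)*x))) - log(2)/2
 f(x) = log(-1/(C1 + sqrt(2)*x))/2 - log(2)/2


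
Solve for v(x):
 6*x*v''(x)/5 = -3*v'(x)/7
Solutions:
 v(x) = C1 + C2*x^(9/14)


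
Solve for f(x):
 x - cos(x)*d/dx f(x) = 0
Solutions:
 f(x) = C1 + Integral(x/cos(x), x)


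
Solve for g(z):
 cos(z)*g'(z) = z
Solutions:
 g(z) = C1 + Integral(z/cos(z), z)


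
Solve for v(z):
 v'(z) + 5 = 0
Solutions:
 v(z) = C1 - 5*z


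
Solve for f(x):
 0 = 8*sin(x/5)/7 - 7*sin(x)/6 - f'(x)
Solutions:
 f(x) = C1 - 40*cos(x/5)/7 + 7*cos(x)/6


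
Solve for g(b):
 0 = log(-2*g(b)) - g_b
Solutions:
 -Integral(1/(log(-_y) + log(2)), (_y, g(b))) = C1 - b


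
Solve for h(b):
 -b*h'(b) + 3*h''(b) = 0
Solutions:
 h(b) = C1 + C2*erfi(sqrt(6)*b/6)


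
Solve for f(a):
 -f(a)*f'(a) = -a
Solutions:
 f(a) = -sqrt(C1 + a^2)
 f(a) = sqrt(C1 + a^2)


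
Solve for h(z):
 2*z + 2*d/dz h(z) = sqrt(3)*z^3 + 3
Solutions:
 h(z) = C1 + sqrt(3)*z^4/8 - z^2/2 + 3*z/2


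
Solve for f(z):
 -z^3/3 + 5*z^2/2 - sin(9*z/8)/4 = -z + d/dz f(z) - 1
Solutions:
 f(z) = C1 - z^4/12 + 5*z^3/6 + z^2/2 + z + 2*cos(9*z/8)/9


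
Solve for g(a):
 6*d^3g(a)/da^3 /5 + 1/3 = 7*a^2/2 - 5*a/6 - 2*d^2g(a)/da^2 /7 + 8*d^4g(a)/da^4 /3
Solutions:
 g(a) = C1 + C2*a + C3*exp(a*(63 - sqrt(12369))/280) + C4*exp(a*(63 + sqrt(12369))/280) + 49*a^4/48 - 6349*a^3/360 + 67193*a^2/200


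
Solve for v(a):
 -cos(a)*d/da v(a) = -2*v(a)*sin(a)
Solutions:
 v(a) = C1/cos(a)^2


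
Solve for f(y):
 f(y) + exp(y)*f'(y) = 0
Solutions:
 f(y) = C1*exp(exp(-y))


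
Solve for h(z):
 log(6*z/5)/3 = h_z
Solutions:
 h(z) = C1 + z*log(z)/3 - z*log(5)/3 - z/3 + z*log(6)/3


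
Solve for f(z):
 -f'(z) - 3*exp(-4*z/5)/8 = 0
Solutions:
 f(z) = C1 + 15*exp(-4*z/5)/32


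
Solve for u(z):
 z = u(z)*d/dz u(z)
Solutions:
 u(z) = -sqrt(C1 + z^2)
 u(z) = sqrt(C1 + z^2)


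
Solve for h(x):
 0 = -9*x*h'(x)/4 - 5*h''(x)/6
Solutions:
 h(x) = C1 + C2*erf(3*sqrt(15)*x/10)


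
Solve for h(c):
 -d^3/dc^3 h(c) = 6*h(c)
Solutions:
 h(c) = C3*exp(-6^(1/3)*c) + (C1*sin(2^(1/3)*3^(5/6)*c/2) + C2*cos(2^(1/3)*3^(5/6)*c/2))*exp(6^(1/3)*c/2)


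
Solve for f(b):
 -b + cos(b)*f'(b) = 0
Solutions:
 f(b) = C1 + Integral(b/cos(b), b)


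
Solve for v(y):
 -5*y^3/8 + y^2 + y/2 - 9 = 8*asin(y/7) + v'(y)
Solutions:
 v(y) = C1 - 5*y^4/32 + y^3/3 + y^2/4 - 8*y*asin(y/7) - 9*y - 8*sqrt(49 - y^2)


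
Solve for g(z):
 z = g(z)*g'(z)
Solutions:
 g(z) = -sqrt(C1 + z^2)
 g(z) = sqrt(C1 + z^2)


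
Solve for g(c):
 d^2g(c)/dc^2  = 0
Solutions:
 g(c) = C1 + C2*c


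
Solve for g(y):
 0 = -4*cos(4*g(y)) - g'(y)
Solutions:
 g(y) = -asin((C1 + exp(32*y))/(C1 - exp(32*y)))/4 + pi/4
 g(y) = asin((C1 + exp(32*y))/(C1 - exp(32*y)))/4
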